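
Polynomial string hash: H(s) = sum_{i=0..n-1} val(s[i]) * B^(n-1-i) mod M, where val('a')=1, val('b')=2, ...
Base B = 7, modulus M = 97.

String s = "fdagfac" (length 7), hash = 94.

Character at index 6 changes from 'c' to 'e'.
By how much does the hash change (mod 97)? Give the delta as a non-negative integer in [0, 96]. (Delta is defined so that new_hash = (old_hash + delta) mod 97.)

Delta formula: (val(new) - val(old)) * B^(n-1-k) mod M
  val('e') - val('c') = 5 - 3 = 2
  B^(n-1-k) = 7^0 mod 97 = 1
  Delta = 2 * 1 mod 97 = 2

Answer: 2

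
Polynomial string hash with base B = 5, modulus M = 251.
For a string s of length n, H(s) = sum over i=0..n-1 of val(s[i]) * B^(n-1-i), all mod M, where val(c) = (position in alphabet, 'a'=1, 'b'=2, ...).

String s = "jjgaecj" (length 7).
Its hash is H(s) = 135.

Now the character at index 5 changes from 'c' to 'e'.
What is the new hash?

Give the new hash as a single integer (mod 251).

val('c') = 3, val('e') = 5
Position k = 5, exponent = n-1-k = 1
B^1 mod M = 5^1 mod 251 = 5
Delta = (5 - 3) * 5 mod 251 = 10
New hash = (135 + 10) mod 251 = 145

Answer: 145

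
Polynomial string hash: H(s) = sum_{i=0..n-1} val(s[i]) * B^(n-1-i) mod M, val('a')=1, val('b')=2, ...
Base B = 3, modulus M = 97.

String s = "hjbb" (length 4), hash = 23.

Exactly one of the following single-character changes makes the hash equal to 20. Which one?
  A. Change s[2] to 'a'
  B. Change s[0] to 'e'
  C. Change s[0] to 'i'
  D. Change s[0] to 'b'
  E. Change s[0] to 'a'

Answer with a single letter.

Answer: A

Derivation:
Option A: s[2]='b'->'a', delta=(1-2)*3^1 mod 97 = 94, hash=23+94 mod 97 = 20 <-- target
Option B: s[0]='h'->'e', delta=(5-8)*3^3 mod 97 = 16, hash=23+16 mod 97 = 39
Option C: s[0]='h'->'i', delta=(9-8)*3^3 mod 97 = 27, hash=23+27 mod 97 = 50
Option D: s[0]='h'->'b', delta=(2-8)*3^3 mod 97 = 32, hash=23+32 mod 97 = 55
Option E: s[0]='h'->'a', delta=(1-8)*3^3 mod 97 = 5, hash=23+5 mod 97 = 28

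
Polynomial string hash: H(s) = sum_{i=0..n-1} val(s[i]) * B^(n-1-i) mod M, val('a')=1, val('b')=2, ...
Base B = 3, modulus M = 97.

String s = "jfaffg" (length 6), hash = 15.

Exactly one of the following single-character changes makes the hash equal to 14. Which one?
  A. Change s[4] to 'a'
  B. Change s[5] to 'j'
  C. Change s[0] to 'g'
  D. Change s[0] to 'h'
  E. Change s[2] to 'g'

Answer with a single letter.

Answer: D

Derivation:
Option A: s[4]='f'->'a', delta=(1-6)*3^1 mod 97 = 82, hash=15+82 mod 97 = 0
Option B: s[5]='g'->'j', delta=(10-7)*3^0 mod 97 = 3, hash=15+3 mod 97 = 18
Option C: s[0]='j'->'g', delta=(7-10)*3^5 mod 97 = 47, hash=15+47 mod 97 = 62
Option D: s[0]='j'->'h', delta=(8-10)*3^5 mod 97 = 96, hash=15+96 mod 97 = 14 <-- target
Option E: s[2]='a'->'g', delta=(7-1)*3^3 mod 97 = 65, hash=15+65 mod 97 = 80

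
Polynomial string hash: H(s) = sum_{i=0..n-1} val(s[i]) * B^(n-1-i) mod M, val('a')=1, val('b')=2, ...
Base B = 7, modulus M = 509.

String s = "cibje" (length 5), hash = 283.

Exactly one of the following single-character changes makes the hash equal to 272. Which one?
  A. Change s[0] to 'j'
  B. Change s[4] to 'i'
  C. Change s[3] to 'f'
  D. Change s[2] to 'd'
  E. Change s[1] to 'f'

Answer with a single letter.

Answer: E

Derivation:
Option A: s[0]='c'->'j', delta=(10-3)*7^4 mod 509 = 10, hash=283+10 mod 509 = 293
Option B: s[4]='e'->'i', delta=(9-5)*7^0 mod 509 = 4, hash=283+4 mod 509 = 287
Option C: s[3]='j'->'f', delta=(6-10)*7^1 mod 509 = 481, hash=283+481 mod 509 = 255
Option D: s[2]='b'->'d', delta=(4-2)*7^2 mod 509 = 98, hash=283+98 mod 509 = 381
Option E: s[1]='i'->'f', delta=(6-9)*7^3 mod 509 = 498, hash=283+498 mod 509 = 272 <-- target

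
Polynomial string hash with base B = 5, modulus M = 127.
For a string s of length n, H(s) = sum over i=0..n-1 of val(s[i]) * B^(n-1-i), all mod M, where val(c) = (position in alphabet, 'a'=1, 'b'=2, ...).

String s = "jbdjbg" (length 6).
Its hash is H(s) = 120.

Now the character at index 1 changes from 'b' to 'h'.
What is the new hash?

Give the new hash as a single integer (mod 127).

Answer: 60

Derivation:
val('b') = 2, val('h') = 8
Position k = 1, exponent = n-1-k = 4
B^4 mod M = 5^4 mod 127 = 117
Delta = (8 - 2) * 117 mod 127 = 67
New hash = (120 + 67) mod 127 = 60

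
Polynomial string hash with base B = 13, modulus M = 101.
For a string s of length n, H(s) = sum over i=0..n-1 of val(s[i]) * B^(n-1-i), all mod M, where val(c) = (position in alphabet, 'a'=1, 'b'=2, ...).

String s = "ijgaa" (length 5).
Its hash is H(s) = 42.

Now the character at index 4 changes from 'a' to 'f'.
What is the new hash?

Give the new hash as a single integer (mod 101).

val('a') = 1, val('f') = 6
Position k = 4, exponent = n-1-k = 0
B^0 mod M = 13^0 mod 101 = 1
Delta = (6 - 1) * 1 mod 101 = 5
New hash = (42 + 5) mod 101 = 47

Answer: 47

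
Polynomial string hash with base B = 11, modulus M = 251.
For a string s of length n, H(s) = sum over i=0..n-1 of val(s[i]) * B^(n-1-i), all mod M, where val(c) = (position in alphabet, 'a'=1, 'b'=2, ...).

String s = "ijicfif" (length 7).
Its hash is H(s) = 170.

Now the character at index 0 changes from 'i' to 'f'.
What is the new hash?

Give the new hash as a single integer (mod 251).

Answer: 161

Derivation:
val('i') = 9, val('f') = 6
Position k = 0, exponent = n-1-k = 6
B^6 mod M = 11^6 mod 251 = 3
Delta = (6 - 9) * 3 mod 251 = 242
New hash = (170 + 242) mod 251 = 161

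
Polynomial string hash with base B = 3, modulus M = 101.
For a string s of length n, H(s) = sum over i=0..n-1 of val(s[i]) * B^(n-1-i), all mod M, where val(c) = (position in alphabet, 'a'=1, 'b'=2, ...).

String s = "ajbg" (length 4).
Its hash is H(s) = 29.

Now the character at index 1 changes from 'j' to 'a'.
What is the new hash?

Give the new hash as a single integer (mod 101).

val('j') = 10, val('a') = 1
Position k = 1, exponent = n-1-k = 2
B^2 mod M = 3^2 mod 101 = 9
Delta = (1 - 10) * 9 mod 101 = 20
New hash = (29 + 20) mod 101 = 49

Answer: 49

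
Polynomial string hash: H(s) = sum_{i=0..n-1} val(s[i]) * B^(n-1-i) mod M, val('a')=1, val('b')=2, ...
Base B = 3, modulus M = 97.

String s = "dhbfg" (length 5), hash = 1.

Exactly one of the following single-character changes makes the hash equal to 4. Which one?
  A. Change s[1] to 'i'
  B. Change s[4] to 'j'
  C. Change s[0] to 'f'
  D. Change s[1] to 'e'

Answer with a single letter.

Option A: s[1]='h'->'i', delta=(9-8)*3^3 mod 97 = 27, hash=1+27 mod 97 = 28
Option B: s[4]='g'->'j', delta=(10-7)*3^0 mod 97 = 3, hash=1+3 mod 97 = 4 <-- target
Option C: s[0]='d'->'f', delta=(6-4)*3^4 mod 97 = 65, hash=1+65 mod 97 = 66
Option D: s[1]='h'->'e', delta=(5-8)*3^3 mod 97 = 16, hash=1+16 mod 97 = 17

Answer: B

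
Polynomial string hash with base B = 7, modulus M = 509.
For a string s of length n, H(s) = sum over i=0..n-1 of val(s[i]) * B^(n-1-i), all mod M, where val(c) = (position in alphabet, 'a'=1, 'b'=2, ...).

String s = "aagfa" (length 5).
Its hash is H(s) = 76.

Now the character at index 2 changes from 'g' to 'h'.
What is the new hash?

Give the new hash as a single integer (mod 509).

val('g') = 7, val('h') = 8
Position k = 2, exponent = n-1-k = 2
B^2 mod M = 7^2 mod 509 = 49
Delta = (8 - 7) * 49 mod 509 = 49
New hash = (76 + 49) mod 509 = 125

Answer: 125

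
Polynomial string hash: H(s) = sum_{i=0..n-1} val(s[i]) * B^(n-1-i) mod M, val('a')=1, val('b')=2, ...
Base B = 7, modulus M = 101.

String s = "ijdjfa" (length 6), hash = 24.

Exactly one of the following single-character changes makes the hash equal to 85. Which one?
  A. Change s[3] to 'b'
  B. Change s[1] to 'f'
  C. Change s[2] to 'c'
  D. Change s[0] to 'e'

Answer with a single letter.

Option A: s[3]='j'->'b', delta=(2-10)*7^2 mod 101 = 12, hash=24+12 mod 101 = 36
Option B: s[1]='j'->'f', delta=(6-10)*7^4 mod 101 = 92, hash=24+92 mod 101 = 15
Option C: s[2]='d'->'c', delta=(3-4)*7^3 mod 101 = 61, hash=24+61 mod 101 = 85 <-- target
Option D: s[0]='i'->'e', delta=(5-9)*7^5 mod 101 = 38, hash=24+38 mod 101 = 62

Answer: C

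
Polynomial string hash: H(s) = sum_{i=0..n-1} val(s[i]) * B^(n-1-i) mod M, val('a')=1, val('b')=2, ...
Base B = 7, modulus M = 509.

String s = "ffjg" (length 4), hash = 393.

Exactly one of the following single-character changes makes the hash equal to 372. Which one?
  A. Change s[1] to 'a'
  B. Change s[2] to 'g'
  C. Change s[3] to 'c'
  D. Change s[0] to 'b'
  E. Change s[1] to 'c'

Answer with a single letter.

Answer: B

Derivation:
Option A: s[1]='f'->'a', delta=(1-6)*7^2 mod 509 = 264, hash=393+264 mod 509 = 148
Option B: s[2]='j'->'g', delta=(7-10)*7^1 mod 509 = 488, hash=393+488 mod 509 = 372 <-- target
Option C: s[3]='g'->'c', delta=(3-7)*7^0 mod 509 = 505, hash=393+505 mod 509 = 389
Option D: s[0]='f'->'b', delta=(2-6)*7^3 mod 509 = 155, hash=393+155 mod 509 = 39
Option E: s[1]='f'->'c', delta=(3-6)*7^2 mod 509 = 362, hash=393+362 mod 509 = 246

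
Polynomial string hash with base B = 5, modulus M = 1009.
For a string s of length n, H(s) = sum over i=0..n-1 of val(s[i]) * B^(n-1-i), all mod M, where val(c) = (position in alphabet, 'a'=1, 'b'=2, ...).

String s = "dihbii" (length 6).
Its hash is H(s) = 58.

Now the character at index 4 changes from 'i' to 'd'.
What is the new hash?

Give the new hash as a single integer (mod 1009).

val('i') = 9, val('d') = 4
Position k = 4, exponent = n-1-k = 1
B^1 mod M = 5^1 mod 1009 = 5
Delta = (4 - 9) * 5 mod 1009 = 984
New hash = (58 + 984) mod 1009 = 33

Answer: 33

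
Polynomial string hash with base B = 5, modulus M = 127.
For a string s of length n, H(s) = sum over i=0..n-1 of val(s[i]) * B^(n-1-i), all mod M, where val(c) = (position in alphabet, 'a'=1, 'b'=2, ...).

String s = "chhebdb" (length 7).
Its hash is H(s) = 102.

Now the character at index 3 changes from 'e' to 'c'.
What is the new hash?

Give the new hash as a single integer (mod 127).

Answer: 106

Derivation:
val('e') = 5, val('c') = 3
Position k = 3, exponent = n-1-k = 3
B^3 mod M = 5^3 mod 127 = 125
Delta = (3 - 5) * 125 mod 127 = 4
New hash = (102 + 4) mod 127 = 106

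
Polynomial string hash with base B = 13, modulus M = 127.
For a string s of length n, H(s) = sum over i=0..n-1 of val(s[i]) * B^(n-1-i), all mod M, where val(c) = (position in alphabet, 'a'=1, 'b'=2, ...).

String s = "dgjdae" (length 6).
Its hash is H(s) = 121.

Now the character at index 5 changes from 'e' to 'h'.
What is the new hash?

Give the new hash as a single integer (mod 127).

val('e') = 5, val('h') = 8
Position k = 5, exponent = n-1-k = 0
B^0 mod M = 13^0 mod 127 = 1
Delta = (8 - 5) * 1 mod 127 = 3
New hash = (121 + 3) mod 127 = 124

Answer: 124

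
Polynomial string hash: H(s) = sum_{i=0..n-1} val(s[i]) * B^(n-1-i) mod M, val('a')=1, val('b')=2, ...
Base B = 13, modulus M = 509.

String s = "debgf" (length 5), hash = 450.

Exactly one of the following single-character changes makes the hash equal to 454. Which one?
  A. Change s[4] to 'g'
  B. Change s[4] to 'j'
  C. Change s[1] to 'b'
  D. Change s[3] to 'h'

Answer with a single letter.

Option A: s[4]='f'->'g', delta=(7-6)*13^0 mod 509 = 1, hash=450+1 mod 509 = 451
Option B: s[4]='f'->'j', delta=(10-6)*13^0 mod 509 = 4, hash=450+4 mod 509 = 454 <-- target
Option C: s[1]='e'->'b', delta=(2-5)*13^3 mod 509 = 26, hash=450+26 mod 509 = 476
Option D: s[3]='g'->'h', delta=(8-7)*13^1 mod 509 = 13, hash=450+13 mod 509 = 463

Answer: B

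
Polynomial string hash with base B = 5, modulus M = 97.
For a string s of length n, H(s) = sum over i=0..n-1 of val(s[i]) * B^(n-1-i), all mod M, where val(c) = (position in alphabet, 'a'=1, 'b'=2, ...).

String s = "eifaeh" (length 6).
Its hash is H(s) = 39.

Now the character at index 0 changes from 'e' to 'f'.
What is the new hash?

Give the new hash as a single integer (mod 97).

Answer: 60

Derivation:
val('e') = 5, val('f') = 6
Position k = 0, exponent = n-1-k = 5
B^5 mod M = 5^5 mod 97 = 21
Delta = (6 - 5) * 21 mod 97 = 21
New hash = (39 + 21) mod 97 = 60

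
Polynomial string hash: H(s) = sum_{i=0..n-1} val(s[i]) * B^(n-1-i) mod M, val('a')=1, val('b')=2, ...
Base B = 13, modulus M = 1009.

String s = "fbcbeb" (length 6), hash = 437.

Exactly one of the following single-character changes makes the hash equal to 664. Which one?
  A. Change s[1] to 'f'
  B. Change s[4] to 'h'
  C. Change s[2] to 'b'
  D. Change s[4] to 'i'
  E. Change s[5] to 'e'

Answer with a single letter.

Answer: A

Derivation:
Option A: s[1]='b'->'f', delta=(6-2)*13^4 mod 1009 = 227, hash=437+227 mod 1009 = 664 <-- target
Option B: s[4]='e'->'h', delta=(8-5)*13^1 mod 1009 = 39, hash=437+39 mod 1009 = 476
Option C: s[2]='c'->'b', delta=(2-3)*13^3 mod 1009 = 830, hash=437+830 mod 1009 = 258
Option D: s[4]='e'->'i', delta=(9-5)*13^1 mod 1009 = 52, hash=437+52 mod 1009 = 489
Option E: s[5]='b'->'e', delta=(5-2)*13^0 mod 1009 = 3, hash=437+3 mod 1009 = 440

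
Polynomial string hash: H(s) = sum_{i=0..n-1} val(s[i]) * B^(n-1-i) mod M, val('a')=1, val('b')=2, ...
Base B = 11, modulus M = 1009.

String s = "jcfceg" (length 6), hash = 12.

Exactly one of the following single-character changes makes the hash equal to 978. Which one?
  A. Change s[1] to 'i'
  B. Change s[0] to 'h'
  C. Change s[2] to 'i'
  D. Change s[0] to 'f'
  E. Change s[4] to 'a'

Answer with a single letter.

Option A: s[1]='c'->'i', delta=(9-3)*11^4 mod 1009 = 63, hash=12+63 mod 1009 = 75
Option B: s[0]='j'->'h', delta=(8-10)*11^5 mod 1009 = 778, hash=12+778 mod 1009 = 790
Option C: s[2]='f'->'i', delta=(9-6)*11^3 mod 1009 = 966, hash=12+966 mod 1009 = 978 <-- target
Option D: s[0]='j'->'f', delta=(6-10)*11^5 mod 1009 = 547, hash=12+547 mod 1009 = 559
Option E: s[4]='e'->'a', delta=(1-5)*11^1 mod 1009 = 965, hash=12+965 mod 1009 = 977

Answer: C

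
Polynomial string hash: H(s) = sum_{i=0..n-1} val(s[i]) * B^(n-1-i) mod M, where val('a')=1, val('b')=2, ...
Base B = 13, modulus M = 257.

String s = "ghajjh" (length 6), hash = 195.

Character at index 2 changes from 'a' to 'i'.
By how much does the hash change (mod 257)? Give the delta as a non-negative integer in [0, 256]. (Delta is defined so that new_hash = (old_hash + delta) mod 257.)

Answer: 100

Derivation:
Delta formula: (val(new) - val(old)) * B^(n-1-k) mod M
  val('i') - val('a') = 9 - 1 = 8
  B^(n-1-k) = 13^3 mod 257 = 141
  Delta = 8 * 141 mod 257 = 100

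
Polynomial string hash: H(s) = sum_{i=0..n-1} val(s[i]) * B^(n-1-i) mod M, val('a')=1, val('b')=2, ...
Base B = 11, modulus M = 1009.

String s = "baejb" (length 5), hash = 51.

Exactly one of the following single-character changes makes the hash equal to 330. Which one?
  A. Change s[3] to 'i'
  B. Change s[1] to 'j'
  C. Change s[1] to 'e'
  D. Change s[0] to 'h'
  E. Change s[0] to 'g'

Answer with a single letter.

Answer: C

Derivation:
Option A: s[3]='j'->'i', delta=(9-10)*11^1 mod 1009 = 998, hash=51+998 mod 1009 = 40
Option B: s[1]='a'->'j', delta=(10-1)*11^3 mod 1009 = 880, hash=51+880 mod 1009 = 931
Option C: s[1]='a'->'e', delta=(5-1)*11^3 mod 1009 = 279, hash=51+279 mod 1009 = 330 <-- target
Option D: s[0]='b'->'h', delta=(8-2)*11^4 mod 1009 = 63, hash=51+63 mod 1009 = 114
Option E: s[0]='b'->'g', delta=(7-2)*11^4 mod 1009 = 557, hash=51+557 mod 1009 = 608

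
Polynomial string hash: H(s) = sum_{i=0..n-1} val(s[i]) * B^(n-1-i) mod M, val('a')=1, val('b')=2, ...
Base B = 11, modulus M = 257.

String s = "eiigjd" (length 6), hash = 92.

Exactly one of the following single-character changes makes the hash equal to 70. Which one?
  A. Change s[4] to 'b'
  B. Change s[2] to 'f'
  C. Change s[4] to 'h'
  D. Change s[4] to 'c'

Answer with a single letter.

Answer: C

Derivation:
Option A: s[4]='j'->'b', delta=(2-10)*11^1 mod 257 = 169, hash=92+169 mod 257 = 4
Option B: s[2]='i'->'f', delta=(6-9)*11^3 mod 257 = 119, hash=92+119 mod 257 = 211
Option C: s[4]='j'->'h', delta=(8-10)*11^1 mod 257 = 235, hash=92+235 mod 257 = 70 <-- target
Option D: s[4]='j'->'c', delta=(3-10)*11^1 mod 257 = 180, hash=92+180 mod 257 = 15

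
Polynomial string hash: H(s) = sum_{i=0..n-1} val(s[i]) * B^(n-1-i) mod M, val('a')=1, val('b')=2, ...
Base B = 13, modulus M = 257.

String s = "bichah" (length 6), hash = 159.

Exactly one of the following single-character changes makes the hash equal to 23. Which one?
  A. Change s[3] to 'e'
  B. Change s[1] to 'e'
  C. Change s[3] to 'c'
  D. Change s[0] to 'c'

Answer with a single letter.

Option A: s[3]='h'->'e', delta=(5-8)*13^2 mod 257 = 7, hash=159+7 mod 257 = 166
Option B: s[1]='i'->'e', delta=(5-9)*13^4 mod 257 = 121, hash=159+121 mod 257 = 23 <-- target
Option C: s[3]='h'->'c', delta=(3-8)*13^2 mod 257 = 183, hash=159+183 mod 257 = 85
Option D: s[0]='b'->'c', delta=(3-2)*13^5 mod 257 = 185, hash=159+185 mod 257 = 87

Answer: B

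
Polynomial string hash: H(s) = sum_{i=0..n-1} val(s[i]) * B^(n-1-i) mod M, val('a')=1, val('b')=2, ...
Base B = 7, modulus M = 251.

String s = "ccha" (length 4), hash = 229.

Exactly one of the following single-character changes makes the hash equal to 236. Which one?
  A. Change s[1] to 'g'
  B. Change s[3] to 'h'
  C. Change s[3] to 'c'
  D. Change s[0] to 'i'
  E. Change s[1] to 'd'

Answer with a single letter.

Option A: s[1]='c'->'g', delta=(7-3)*7^2 mod 251 = 196, hash=229+196 mod 251 = 174
Option B: s[3]='a'->'h', delta=(8-1)*7^0 mod 251 = 7, hash=229+7 mod 251 = 236 <-- target
Option C: s[3]='a'->'c', delta=(3-1)*7^0 mod 251 = 2, hash=229+2 mod 251 = 231
Option D: s[0]='c'->'i', delta=(9-3)*7^3 mod 251 = 50, hash=229+50 mod 251 = 28
Option E: s[1]='c'->'d', delta=(4-3)*7^2 mod 251 = 49, hash=229+49 mod 251 = 27

Answer: B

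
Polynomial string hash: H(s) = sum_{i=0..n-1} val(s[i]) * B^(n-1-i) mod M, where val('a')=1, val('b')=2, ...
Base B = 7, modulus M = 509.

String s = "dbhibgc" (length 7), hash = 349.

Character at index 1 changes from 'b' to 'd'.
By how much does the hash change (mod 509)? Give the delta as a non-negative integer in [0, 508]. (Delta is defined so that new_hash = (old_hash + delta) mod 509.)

Answer: 20

Derivation:
Delta formula: (val(new) - val(old)) * B^(n-1-k) mod M
  val('d') - val('b') = 4 - 2 = 2
  B^(n-1-k) = 7^5 mod 509 = 10
  Delta = 2 * 10 mod 509 = 20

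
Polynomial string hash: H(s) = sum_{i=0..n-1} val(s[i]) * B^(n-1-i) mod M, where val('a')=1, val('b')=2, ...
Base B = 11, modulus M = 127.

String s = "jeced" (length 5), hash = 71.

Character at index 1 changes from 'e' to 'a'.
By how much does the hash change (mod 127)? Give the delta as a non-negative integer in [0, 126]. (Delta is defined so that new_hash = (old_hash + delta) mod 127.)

Delta formula: (val(new) - val(old)) * B^(n-1-k) mod M
  val('a') - val('e') = 1 - 5 = -4
  B^(n-1-k) = 11^3 mod 127 = 61
  Delta = -4 * 61 mod 127 = 10

Answer: 10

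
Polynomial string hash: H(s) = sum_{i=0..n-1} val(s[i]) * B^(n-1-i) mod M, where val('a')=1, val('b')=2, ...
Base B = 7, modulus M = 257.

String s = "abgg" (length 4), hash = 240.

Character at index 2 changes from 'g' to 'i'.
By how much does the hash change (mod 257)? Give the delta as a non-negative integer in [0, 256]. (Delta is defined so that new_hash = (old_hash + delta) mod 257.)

Answer: 14

Derivation:
Delta formula: (val(new) - val(old)) * B^(n-1-k) mod M
  val('i') - val('g') = 9 - 7 = 2
  B^(n-1-k) = 7^1 mod 257 = 7
  Delta = 2 * 7 mod 257 = 14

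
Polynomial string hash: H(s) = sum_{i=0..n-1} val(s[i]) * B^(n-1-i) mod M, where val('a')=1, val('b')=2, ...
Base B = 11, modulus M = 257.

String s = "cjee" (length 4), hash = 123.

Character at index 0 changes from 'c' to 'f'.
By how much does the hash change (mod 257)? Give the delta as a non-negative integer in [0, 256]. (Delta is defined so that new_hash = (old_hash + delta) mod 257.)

Delta formula: (val(new) - val(old)) * B^(n-1-k) mod M
  val('f') - val('c') = 6 - 3 = 3
  B^(n-1-k) = 11^3 mod 257 = 46
  Delta = 3 * 46 mod 257 = 138

Answer: 138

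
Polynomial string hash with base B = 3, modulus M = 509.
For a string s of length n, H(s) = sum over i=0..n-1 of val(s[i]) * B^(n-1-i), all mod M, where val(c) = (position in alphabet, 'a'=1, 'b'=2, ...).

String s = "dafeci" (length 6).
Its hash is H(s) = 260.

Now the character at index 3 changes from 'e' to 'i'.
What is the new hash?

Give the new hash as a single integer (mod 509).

val('e') = 5, val('i') = 9
Position k = 3, exponent = n-1-k = 2
B^2 mod M = 3^2 mod 509 = 9
Delta = (9 - 5) * 9 mod 509 = 36
New hash = (260 + 36) mod 509 = 296

Answer: 296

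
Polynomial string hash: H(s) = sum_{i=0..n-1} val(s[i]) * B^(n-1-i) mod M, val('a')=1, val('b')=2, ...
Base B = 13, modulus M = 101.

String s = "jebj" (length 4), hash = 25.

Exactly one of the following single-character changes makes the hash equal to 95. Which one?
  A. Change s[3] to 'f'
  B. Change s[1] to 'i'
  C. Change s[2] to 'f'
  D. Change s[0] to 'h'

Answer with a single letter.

Answer: B

Derivation:
Option A: s[3]='j'->'f', delta=(6-10)*13^0 mod 101 = 97, hash=25+97 mod 101 = 21
Option B: s[1]='e'->'i', delta=(9-5)*13^2 mod 101 = 70, hash=25+70 mod 101 = 95 <-- target
Option C: s[2]='b'->'f', delta=(6-2)*13^1 mod 101 = 52, hash=25+52 mod 101 = 77
Option D: s[0]='j'->'h', delta=(8-10)*13^3 mod 101 = 50, hash=25+50 mod 101 = 75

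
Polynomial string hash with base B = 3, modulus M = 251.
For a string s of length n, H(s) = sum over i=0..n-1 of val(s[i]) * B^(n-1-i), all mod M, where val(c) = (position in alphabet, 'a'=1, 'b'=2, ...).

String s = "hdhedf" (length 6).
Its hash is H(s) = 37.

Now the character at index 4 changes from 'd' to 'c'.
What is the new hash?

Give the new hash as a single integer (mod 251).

Answer: 34

Derivation:
val('d') = 4, val('c') = 3
Position k = 4, exponent = n-1-k = 1
B^1 mod M = 3^1 mod 251 = 3
Delta = (3 - 4) * 3 mod 251 = 248
New hash = (37 + 248) mod 251 = 34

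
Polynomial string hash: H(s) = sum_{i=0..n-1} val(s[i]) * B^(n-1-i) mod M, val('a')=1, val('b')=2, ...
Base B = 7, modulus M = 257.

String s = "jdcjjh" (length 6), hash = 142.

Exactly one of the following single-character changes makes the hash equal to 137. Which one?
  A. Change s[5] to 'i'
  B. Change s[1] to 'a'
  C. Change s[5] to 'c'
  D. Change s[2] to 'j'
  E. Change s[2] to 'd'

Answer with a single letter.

Answer: C

Derivation:
Option A: s[5]='h'->'i', delta=(9-8)*7^0 mod 257 = 1, hash=142+1 mod 257 = 143
Option B: s[1]='d'->'a', delta=(1-4)*7^4 mod 257 = 250, hash=142+250 mod 257 = 135
Option C: s[5]='h'->'c', delta=(3-8)*7^0 mod 257 = 252, hash=142+252 mod 257 = 137 <-- target
Option D: s[2]='c'->'j', delta=(10-3)*7^3 mod 257 = 88, hash=142+88 mod 257 = 230
Option E: s[2]='c'->'d', delta=(4-3)*7^3 mod 257 = 86, hash=142+86 mod 257 = 228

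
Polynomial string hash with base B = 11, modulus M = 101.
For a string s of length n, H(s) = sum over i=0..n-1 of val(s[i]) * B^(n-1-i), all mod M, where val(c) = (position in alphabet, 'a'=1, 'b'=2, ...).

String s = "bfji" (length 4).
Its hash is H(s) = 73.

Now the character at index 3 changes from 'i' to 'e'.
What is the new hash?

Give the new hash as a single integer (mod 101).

Answer: 69

Derivation:
val('i') = 9, val('e') = 5
Position k = 3, exponent = n-1-k = 0
B^0 mod M = 11^0 mod 101 = 1
Delta = (5 - 9) * 1 mod 101 = 97
New hash = (73 + 97) mod 101 = 69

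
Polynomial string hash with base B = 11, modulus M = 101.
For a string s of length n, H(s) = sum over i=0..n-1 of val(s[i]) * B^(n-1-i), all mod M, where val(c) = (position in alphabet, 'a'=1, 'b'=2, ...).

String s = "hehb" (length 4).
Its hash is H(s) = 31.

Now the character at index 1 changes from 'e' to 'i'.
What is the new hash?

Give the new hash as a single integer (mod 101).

val('e') = 5, val('i') = 9
Position k = 1, exponent = n-1-k = 2
B^2 mod M = 11^2 mod 101 = 20
Delta = (9 - 5) * 20 mod 101 = 80
New hash = (31 + 80) mod 101 = 10

Answer: 10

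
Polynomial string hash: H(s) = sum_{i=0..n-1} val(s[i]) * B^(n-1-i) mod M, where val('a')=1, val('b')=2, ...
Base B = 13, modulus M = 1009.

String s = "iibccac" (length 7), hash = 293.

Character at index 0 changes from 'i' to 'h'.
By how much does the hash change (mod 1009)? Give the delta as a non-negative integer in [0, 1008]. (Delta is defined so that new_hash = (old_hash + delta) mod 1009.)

Answer: 247

Derivation:
Delta formula: (val(new) - val(old)) * B^(n-1-k) mod M
  val('h') - val('i') = 8 - 9 = -1
  B^(n-1-k) = 13^6 mod 1009 = 762
  Delta = -1 * 762 mod 1009 = 247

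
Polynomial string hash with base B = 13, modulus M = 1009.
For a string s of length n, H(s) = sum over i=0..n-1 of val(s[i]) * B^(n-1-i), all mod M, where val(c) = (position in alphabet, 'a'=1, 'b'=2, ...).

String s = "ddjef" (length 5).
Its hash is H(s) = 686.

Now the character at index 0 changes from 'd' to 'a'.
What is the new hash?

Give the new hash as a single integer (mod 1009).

Answer: 768

Derivation:
val('d') = 4, val('a') = 1
Position k = 0, exponent = n-1-k = 4
B^4 mod M = 13^4 mod 1009 = 309
Delta = (1 - 4) * 309 mod 1009 = 82
New hash = (686 + 82) mod 1009 = 768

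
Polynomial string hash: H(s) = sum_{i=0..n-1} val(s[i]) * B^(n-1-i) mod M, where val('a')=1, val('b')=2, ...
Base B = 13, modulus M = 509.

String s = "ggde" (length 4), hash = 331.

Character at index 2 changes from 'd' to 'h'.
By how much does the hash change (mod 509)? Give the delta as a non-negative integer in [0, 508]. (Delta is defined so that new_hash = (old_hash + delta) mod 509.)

Answer: 52

Derivation:
Delta formula: (val(new) - val(old)) * B^(n-1-k) mod M
  val('h') - val('d') = 8 - 4 = 4
  B^(n-1-k) = 13^1 mod 509 = 13
  Delta = 4 * 13 mod 509 = 52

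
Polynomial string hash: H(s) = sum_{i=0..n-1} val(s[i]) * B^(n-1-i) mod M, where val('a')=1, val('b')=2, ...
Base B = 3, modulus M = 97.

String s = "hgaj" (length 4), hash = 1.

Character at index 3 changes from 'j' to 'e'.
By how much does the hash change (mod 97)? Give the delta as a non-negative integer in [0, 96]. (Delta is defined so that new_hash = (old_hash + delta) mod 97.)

Answer: 92

Derivation:
Delta formula: (val(new) - val(old)) * B^(n-1-k) mod M
  val('e') - val('j') = 5 - 10 = -5
  B^(n-1-k) = 3^0 mod 97 = 1
  Delta = -5 * 1 mod 97 = 92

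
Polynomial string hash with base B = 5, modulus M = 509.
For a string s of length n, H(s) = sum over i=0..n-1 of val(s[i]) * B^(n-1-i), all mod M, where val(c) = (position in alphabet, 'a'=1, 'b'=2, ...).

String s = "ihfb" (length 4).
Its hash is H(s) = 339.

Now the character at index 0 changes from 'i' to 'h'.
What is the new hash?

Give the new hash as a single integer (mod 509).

val('i') = 9, val('h') = 8
Position k = 0, exponent = n-1-k = 3
B^3 mod M = 5^3 mod 509 = 125
Delta = (8 - 9) * 125 mod 509 = 384
New hash = (339 + 384) mod 509 = 214

Answer: 214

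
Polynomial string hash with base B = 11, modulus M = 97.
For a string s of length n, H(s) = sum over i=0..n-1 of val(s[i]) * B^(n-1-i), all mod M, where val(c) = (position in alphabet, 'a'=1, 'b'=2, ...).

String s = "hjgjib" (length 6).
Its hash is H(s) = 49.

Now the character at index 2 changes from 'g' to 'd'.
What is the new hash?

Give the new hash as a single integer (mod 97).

Answer: 33

Derivation:
val('g') = 7, val('d') = 4
Position k = 2, exponent = n-1-k = 3
B^3 mod M = 11^3 mod 97 = 70
Delta = (4 - 7) * 70 mod 97 = 81
New hash = (49 + 81) mod 97 = 33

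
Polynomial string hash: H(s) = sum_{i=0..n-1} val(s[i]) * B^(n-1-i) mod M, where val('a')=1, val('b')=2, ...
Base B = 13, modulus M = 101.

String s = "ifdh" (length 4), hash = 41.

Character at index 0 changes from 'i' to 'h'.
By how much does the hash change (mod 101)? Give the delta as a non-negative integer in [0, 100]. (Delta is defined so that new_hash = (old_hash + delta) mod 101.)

Answer: 25

Derivation:
Delta formula: (val(new) - val(old)) * B^(n-1-k) mod M
  val('h') - val('i') = 8 - 9 = -1
  B^(n-1-k) = 13^3 mod 101 = 76
  Delta = -1 * 76 mod 101 = 25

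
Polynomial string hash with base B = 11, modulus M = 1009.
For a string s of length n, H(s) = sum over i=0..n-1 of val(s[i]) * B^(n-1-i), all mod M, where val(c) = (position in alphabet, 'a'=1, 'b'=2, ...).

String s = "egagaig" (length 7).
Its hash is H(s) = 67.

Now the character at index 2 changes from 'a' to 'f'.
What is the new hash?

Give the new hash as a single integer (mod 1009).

Answer: 624

Derivation:
val('a') = 1, val('f') = 6
Position k = 2, exponent = n-1-k = 4
B^4 mod M = 11^4 mod 1009 = 515
Delta = (6 - 1) * 515 mod 1009 = 557
New hash = (67 + 557) mod 1009 = 624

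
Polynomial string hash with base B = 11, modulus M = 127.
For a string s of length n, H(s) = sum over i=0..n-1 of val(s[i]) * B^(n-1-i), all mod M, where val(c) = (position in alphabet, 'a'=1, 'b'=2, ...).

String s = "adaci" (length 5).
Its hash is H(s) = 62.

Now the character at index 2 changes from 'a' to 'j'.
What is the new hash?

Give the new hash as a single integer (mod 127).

val('a') = 1, val('j') = 10
Position k = 2, exponent = n-1-k = 2
B^2 mod M = 11^2 mod 127 = 121
Delta = (10 - 1) * 121 mod 127 = 73
New hash = (62 + 73) mod 127 = 8

Answer: 8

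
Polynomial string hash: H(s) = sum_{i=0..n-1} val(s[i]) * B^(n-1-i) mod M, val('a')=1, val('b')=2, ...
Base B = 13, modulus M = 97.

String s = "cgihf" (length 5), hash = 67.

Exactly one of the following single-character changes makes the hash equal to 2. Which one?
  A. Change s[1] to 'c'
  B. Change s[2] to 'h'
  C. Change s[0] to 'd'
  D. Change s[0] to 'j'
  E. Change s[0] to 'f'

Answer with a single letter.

Option A: s[1]='g'->'c', delta=(3-7)*13^3 mod 97 = 39, hash=67+39 mod 97 = 9
Option B: s[2]='i'->'h', delta=(8-9)*13^2 mod 97 = 25, hash=67+25 mod 97 = 92
Option C: s[0]='c'->'d', delta=(4-3)*13^4 mod 97 = 43, hash=67+43 mod 97 = 13
Option D: s[0]='c'->'j', delta=(10-3)*13^4 mod 97 = 10, hash=67+10 mod 97 = 77
Option E: s[0]='c'->'f', delta=(6-3)*13^4 mod 97 = 32, hash=67+32 mod 97 = 2 <-- target

Answer: E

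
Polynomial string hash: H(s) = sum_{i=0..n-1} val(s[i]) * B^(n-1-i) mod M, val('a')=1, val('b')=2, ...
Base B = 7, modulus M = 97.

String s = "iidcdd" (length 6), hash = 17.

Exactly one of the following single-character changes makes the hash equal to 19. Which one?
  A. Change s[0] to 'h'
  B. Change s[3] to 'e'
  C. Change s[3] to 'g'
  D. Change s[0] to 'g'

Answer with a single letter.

Option A: s[0]='i'->'h', delta=(8-9)*7^5 mod 97 = 71, hash=17+71 mod 97 = 88
Option B: s[3]='c'->'e', delta=(5-3)*7^2 mod 97 = 1, hash=17+1 mod 97 = 18
Option C: s[3]='c'->'g', delta=(7-3)*7^2 mod 97 = 2, hash=17+2 mod 97 = 19 <-- target
Option D: s[0]='i'->'g', delta=(7-9)*7^5 mod 97 = 45, hash=17+45 mod 97 = 62

Answer: C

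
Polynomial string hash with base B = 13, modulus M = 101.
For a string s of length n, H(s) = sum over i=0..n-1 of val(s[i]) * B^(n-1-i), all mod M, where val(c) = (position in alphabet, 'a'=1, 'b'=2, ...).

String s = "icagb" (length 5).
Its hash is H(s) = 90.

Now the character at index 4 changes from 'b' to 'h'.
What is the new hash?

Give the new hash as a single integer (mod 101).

val('b') = 2, val('h') = 8
Position k = 4, exponent = n-1-k = 0
B^0 mod M = 13^0 mod 101 = 1
Delta = (8 - 2) * 1 mod 101 = 6
New hash = (90 + 6) mod 101 = 96

Answer: 96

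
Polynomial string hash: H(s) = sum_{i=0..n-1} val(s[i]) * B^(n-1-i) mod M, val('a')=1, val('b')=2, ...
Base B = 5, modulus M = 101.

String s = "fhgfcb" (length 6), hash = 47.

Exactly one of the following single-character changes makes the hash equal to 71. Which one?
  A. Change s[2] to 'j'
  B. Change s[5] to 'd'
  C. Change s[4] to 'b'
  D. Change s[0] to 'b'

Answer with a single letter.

Option A: s[2]='g'->'j', delta=(10-7)*5^3 mod 101 = 72, hash=47+72 mod 101 = 18
Option B: s[5]='b'->'d', delta=(4-2)*5^0 mod 101 = 2, hash=47+2 mod 101 = 49
Option C: s[4]='c'->'b', delta=(2-3)*5^1 mod 101 = 96, hash=47+96 mod 101 = 42
Option D: s[0]='f'->'b', delta=(2-6)*5^5 mod 101 = 24, hash=47+24 mod 101 = 71 <-- target

Answer: D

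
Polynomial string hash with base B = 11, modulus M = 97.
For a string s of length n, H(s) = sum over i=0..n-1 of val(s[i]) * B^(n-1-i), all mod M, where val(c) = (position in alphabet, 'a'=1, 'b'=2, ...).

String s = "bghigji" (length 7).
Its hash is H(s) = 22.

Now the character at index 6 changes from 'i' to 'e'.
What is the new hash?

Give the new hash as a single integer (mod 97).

val('i') = 9, val('e') = 5
Position k = 6, exponent = n-1-k = 0
B^0 mod M = 11^0 mod 97 = 1
Delta = (5 - 9) * 1 mod 97 = 93
New hash = (22 + 93) mod 97 = 18

Answer: 18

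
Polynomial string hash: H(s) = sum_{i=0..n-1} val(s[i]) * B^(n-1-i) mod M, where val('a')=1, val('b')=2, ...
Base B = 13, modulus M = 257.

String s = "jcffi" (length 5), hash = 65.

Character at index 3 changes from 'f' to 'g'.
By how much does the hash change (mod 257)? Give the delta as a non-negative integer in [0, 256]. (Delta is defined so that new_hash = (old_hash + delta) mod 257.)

Delta formula: (val(new) - val(old)) * B^(n-1-k) mod M
  val('g') - val('f') = 7 - 6 = 1
  B^(n-1-k) = 13^1 mod 257 = 13
  Delta = 1 * 13 mod 257 = 13

Answer: 13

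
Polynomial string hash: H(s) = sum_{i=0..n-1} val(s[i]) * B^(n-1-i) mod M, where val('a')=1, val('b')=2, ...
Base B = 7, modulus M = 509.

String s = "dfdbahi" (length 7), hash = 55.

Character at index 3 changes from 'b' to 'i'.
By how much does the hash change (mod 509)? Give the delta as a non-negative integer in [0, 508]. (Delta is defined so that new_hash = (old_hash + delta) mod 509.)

Answer: 365

Derivation:
Delta formula: (val(new) - val(old)) * B^(n-1-k) mod M
  val('i') - val('b') = 9 - 2 = 7
  B^(n-1-k) = 7^3 mod 509 = 343
  Delta = 7 * 343 mod 509 = 365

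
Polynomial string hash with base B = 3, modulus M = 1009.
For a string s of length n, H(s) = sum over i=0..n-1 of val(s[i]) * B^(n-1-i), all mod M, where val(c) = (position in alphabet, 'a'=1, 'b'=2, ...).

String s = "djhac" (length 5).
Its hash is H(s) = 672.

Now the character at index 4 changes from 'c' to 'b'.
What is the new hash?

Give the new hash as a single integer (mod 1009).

Answer: 671

Derivation:
val('c') = 3, val('b') = 2
Position k = 4, exponent = n-1-k = 0
B^0 mod M = 3^0 mod 1009 = 1
Delta = (2 - 3) * 1 mod 1009 = 1008
New hash = (672 + 1008) mod 1009 = 671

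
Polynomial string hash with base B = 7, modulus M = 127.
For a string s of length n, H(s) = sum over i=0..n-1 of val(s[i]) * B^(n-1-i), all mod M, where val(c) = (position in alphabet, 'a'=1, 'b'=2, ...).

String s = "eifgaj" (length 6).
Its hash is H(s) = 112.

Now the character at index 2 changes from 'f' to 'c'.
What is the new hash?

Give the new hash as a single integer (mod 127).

val('f') = 6, val('c') = 3
Position k = 2, exponent = n-1-k = 3
B^3 mod M = 7^3 mod 127 = 89
Delta = (3 - 6) * 89 mod 127 = 114
New hash = (112 + 114) mod 127 = 99

Answer: 99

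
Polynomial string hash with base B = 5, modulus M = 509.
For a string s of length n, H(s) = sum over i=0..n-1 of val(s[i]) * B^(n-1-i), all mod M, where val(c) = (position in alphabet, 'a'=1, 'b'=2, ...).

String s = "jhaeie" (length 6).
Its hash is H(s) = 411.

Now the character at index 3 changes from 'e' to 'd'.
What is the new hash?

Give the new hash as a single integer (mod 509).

Answer: 386

Derivation:
val('e') = 5, val('d') = 4
Position k = 3, exponent = n-1-k = 2
B^2 mod M = 5^2 mod 509 = 25
Delta = (4 - 5) * 25 mod 509 = 484
New hash = (411 + 484) mod 509 = 386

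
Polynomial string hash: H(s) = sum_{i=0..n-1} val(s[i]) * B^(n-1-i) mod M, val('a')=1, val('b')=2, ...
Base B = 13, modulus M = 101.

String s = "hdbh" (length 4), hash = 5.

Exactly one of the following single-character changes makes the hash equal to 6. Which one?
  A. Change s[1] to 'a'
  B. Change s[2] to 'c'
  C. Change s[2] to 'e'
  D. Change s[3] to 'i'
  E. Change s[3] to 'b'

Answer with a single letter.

Answer: D

Derivation:
Option A: s[1]='d'->'a', delta=(1-4)*13^2 mod 101 = 99, hash=5+99 mod 101 = 3
Option B: s[2]='b'->'c', delta=(3-2)*13^1 mod 101 = 13, hash=5+13 mod 101 = 18
Option C: s[2]='b'->'e', delta=(5-2)*13^1 mod 101 = 39, hash=5+39 mod 101 = 44
Option D: s[3]='h'->'i', delta=(9-8)*13^0 mod 101 = 1, hash=5+1 mod 101 = 6 <-- target
Option E: s[3]='h'->'b', delta=(2-8)*13^0 mod 101 = 95, hash=5+95 mod 101 = 100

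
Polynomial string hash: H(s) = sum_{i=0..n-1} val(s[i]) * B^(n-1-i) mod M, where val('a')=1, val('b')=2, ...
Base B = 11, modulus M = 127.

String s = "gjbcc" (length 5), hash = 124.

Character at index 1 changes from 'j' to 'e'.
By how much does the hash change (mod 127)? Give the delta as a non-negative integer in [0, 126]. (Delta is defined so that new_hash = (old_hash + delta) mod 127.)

Delta formula: (val(new) - val(old)) * B^(n-1-k) mod M
  val('e') - val('j') = 5 - 10 = -5
  B^(n-1-k) = 11^3 mod 127 = 61
  Delta = -5 * 61 mod 127 = 76

Answer: 76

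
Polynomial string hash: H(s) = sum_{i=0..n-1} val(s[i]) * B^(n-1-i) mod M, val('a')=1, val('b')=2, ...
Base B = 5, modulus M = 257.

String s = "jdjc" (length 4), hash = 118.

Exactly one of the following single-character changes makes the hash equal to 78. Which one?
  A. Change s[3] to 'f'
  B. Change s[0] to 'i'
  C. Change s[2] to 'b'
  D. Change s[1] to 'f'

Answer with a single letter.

Answer: C

Derivation:
Option A: s[3]='c'->'f', delta=(6-3)*5^0 mod 257 = 3, hash=118+3 mod 257 = 121
Option B: s[0]='j'->'i', delta=(9-10)*5^3 mod 257 = 132, hash=118+132 mod 257 = 250
Option C: s[2]='j'->'b', delta=(2-10)*5^1 mod 257 = 217, hash=118+217 mod 257 = 78 <-- target
Option D: s[1]='d'->'f', delta=(6-4)*5^2 mod 257 = 50, hash=118+50 mod 257 = 168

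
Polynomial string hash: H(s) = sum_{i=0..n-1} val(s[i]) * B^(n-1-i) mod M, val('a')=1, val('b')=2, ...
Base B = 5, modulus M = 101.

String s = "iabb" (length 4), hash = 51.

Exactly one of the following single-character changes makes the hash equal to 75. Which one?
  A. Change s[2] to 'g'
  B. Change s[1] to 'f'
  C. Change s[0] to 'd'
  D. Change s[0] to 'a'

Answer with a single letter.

Answer: B

Derivation:
Option A: s[2]='b'->'g', delta=(7-2)*5^1 mod 101 = 25, hash=51+25 mod 101 = 76
Option B: s[1]='a'->'f', delta=(6-1)*5^2 mod 101 = 24, hash=51+24 mod 101 = 75 <-- target
Option C: s[0]='i'->'d', delta=(4-9)*5^3 mod 101 = 82, hash=51+82 mod 101 = 32
Option D: s[0]='i'->'a', delta=(1-9)*5^3 mod 101 = 10, hash=51+10 mod 101 = 61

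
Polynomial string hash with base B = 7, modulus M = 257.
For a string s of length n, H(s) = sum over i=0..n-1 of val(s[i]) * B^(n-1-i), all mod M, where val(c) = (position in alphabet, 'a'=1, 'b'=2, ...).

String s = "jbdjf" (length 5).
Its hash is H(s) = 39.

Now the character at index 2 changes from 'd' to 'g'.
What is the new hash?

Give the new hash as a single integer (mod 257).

val('d') = 4, val('g') = 7
Position k = 2, exponent = n-1-k = 2
B^2 mod M = 7^2 mod 257 = 49
Delta = (7 - 4) * 49 mod 257 = 147
New hash = (39 + 147) mod 257 = 186

Answer: 186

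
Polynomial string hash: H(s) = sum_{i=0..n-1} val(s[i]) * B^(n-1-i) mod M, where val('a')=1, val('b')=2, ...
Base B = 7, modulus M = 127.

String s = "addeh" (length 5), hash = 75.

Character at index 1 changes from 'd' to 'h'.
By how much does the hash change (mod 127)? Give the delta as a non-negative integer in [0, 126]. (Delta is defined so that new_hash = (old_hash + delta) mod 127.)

Delta formula: (val(new) - val(old)) * B^(n-1-k) mod M
  val('h') - val('d') = 8 - 4 = 4
  B^(n-1-k) = 7^3 mod 127 = 89
  Delta = 4 * 89 mod 127 = 102

Answer: 102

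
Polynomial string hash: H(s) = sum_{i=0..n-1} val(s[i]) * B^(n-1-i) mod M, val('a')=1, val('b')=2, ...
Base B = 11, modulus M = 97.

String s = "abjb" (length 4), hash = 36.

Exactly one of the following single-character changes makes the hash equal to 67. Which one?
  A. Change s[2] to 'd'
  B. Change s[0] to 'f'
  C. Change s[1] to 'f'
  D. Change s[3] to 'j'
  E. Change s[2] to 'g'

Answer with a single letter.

Option A: s[2]='j'->'d', delta=(4-10)*11^1 mod 97 = 31, hash=36+31 mod 97 = 67 <-- target
Option B: s[0]='a'->'f', delta=(6-1)*11^3 mod 97 = 59, hash=36+59 mod 97 = 95
Option C: s[1]='b'->'f', delta=(6-2)*11^2 mod 97 = 96, hash=36+96 mod 97 = 35
Option D: s[3]='b'->'j', delta=(10-2)*11^0 mod 97 = 8, hash=36+8 mod 97 = 44
Option E: s[2]='j'->'g', delta=(7-10)*11^1 mod 97 = 64, hash=36+64 mod 97 = 3

Answer: A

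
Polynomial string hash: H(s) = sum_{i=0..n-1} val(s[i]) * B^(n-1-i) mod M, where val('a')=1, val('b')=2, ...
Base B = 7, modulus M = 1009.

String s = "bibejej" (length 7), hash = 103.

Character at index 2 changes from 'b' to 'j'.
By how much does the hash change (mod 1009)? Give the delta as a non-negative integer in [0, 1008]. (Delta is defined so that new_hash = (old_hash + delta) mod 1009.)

Answer: 37

Derivation:
Delta formula: (val(new) - val(old)) * B^(n-1-k) mod M
  val('j') - val('b') = 10 - 2 = 8
  B^(n-1-k) = 7^4 mod 1009 = 383
  Delta = 8 * 383 mod 1009 = 37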